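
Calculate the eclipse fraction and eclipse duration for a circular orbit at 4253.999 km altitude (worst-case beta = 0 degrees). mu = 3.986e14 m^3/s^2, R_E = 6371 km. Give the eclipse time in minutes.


r = 10624.9990 km
T = 181.6575 min
Eclipse fraction = arcsin(R_E/r)/pi = arcsin(6371.0000/10624.9990)/pi
= arcsin(0.5996236)/pi = 0.204683
Eclipse duration = 0.204683 * 181.6575 = 37.1822 min

37.1822 minutes


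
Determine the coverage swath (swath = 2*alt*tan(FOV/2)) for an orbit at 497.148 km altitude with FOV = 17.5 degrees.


FOV = 17.5 deg = 0.3054326 rad
swath = 2 * alt * tan(FOV/2) = 2 * 497.148 * tan(0.1527163)
swath = 2 * 497.148 * 0.1539147
swath = 153.0368 km

153.0368 km


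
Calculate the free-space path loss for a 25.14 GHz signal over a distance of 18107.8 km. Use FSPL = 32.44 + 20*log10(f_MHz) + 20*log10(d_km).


f = 25.14 GHz = 25140.0000 MHz
d = 18107.8 km
FSPL = 32.44 + 20*log10(25140.0000) + 20*log10(18107.8)
FSPL = 32.44 + 88.0073 + 85.1573
FSPL = 205.6046 dB

205.6046 dB


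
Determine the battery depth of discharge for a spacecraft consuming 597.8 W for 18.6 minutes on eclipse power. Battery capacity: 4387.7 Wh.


E_used = P * t / 60 = 597.8 * 18.6 / 60 = 185.3180 Wh
DOD = E_used / E_total * 100 = 185.3180 / 4387.7 * 100
DOD = 4.2236 %

4.2236 %


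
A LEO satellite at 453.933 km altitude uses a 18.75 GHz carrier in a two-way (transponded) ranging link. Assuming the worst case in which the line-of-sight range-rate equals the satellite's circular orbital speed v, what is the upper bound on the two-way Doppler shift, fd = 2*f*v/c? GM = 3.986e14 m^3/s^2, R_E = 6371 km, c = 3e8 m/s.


r = 6.824933e+06 m
v = sqrt(mu/r) = 7642.2185 m/s (worst-case radial velocity)
f = 18.75 GHz = 1.875e+10 Hz
fd = 2*f*v/c = 2*1.875e+10*7642.2185/3.0e+08
fd = 955277.3136 Hz

955277.3136 Hz


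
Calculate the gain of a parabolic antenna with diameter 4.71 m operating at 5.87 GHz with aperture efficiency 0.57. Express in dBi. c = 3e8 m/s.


lambda = c/f = 3e8 / 5.87e+09 = 0.05110733 m
G = eta*(pi*D/lambda)^2 = 0.57*(pi*4.71/0.05110733)^2
G = 47780.4360 (linear)
G = 10*log10(47780.4360) = 46.7925 dBi

46.7925 dBi


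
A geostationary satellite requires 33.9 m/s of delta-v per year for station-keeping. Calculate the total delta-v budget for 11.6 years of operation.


dV = rate * years = 33.9 * 11.6
dV = 393.2400 m/s

393.2400 m/s


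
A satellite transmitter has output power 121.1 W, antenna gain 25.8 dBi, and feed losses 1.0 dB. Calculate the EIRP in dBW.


Pt = 121.1 W = 20.8314 dBW
EIRP = Pt_dBW + Gt - losses = 20.8314 + 25.8 - 1.0 = 45.6314 dBW

45.6314 dBW


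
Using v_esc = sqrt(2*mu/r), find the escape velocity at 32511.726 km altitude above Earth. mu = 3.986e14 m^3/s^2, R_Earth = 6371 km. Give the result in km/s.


r = 6371.0 + 32511.726 = 38882.7260 km = 3.8882726e+07 m
v_esc = sqrt(2*mu/r) = sqrt(2*3.986e14 / 3.8882726e+07)
v_esc = 4527.9883 m/s = 4.5280 km/s

4.5280 km/s


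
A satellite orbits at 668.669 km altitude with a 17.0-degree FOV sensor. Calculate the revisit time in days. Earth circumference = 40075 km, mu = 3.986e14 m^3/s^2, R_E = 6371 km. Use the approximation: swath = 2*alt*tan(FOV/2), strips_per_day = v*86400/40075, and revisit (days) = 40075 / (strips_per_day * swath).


swath = 2*668.669*tan(0.148353) = 199.8665 km
v = sqrt(mu/r) = 7524.7578 m/s = 7.5248 km/s
strips/day = v*86400/40075 = 7.5248*86400/40075 = 16.2231
coverage/day = strips * swath = 16.2231 * 199.8665 = 3242.4460 km
revisit = 40075 / 3242.4460 = 12.3595 days

12.3595 days


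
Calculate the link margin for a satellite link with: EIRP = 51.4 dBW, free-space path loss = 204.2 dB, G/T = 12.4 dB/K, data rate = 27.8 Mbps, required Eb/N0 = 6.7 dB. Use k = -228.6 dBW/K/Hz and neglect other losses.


C/N0 = EIRP - FSPL + G/T - k = 51.4 - 204.2 + 12.4 - (-228.6)
C/N0 = 88.2000 dB-Hz
R_b = 27.8 Mbps = 2.78e+07 bps -> 10*log10(R_b) = 74.4404 dB-Hz
Eb/N0 = C/N0 - 10*log10(R_b) = 88.2000 - 74.4404 = 13.7596 dB
Margin = Eb/N0 - Eb/N0_req = 13.7596 - 6.7 = 7.0596 dB (link closes)

7.0596 dB


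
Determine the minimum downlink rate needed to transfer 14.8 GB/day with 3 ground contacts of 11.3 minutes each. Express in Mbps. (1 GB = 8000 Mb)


total contact time = 3 * 11.3 * 60 = 2034.0000 s
data = 14.8 GB = 118400.0000 Mb
rate = 118400.0000 / 2034.0000 = 58.2104 Mbps

58.2104 Mbps


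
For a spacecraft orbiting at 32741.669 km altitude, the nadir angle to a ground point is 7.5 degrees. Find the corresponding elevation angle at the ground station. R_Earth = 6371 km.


r = R_E + alt = 39112.6690 km
Law of sines in the satellite / Earth-center / ground-point triangle:
  sin(nadir)/R_E = sin(90 + el)/r  =>  cos(el) = (r/R_E)*sin(nadir)
cos(el) = (39112.6690 / 6371.0000) * sin(7.5 deg) = 0.8013228
el = arccos(0.8013228) = 36.7434 deg
(Earth-central angle = 90 - nadir - el = 45.7566 deg)

36.7434 degrees


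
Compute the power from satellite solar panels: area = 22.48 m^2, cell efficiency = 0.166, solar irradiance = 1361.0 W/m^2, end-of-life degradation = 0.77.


P = area * eta * S * degradation
P = 22.48 * 0.166 * 1361.0 * 0.77
P = 3910.6887 W

3910.6887 W


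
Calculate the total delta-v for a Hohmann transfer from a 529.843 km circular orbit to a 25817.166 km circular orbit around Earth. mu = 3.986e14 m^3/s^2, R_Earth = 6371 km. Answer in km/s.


r1 = 6900.8430 km = 6.900843e+06 m
r2 = 32188.1660 km = 3.2188166e+07 m
dv1 = sqrt(mu/r1)*(sqrt(2*r2/(r1+r2)) - 1) = 2153.2702 m/s
dv2 = sqrt(mu/r2)*(1 - sqrt(2*r1/(r1+r2))) = 1427.9850 m/s
total dv = |dv1| + |dv2| = 2153.2702 + 1427.9850 = 3581.2552 m/s = 3.5813 km/s

3.5813 km/s


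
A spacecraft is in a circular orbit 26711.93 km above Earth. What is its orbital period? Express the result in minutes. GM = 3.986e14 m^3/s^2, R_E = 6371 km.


r = 33082.9300 km = 3.308293e+07 m
T = 2*pi*sqrt(r^3/mu) = 2*pi*sqrt(3.6208614e+22 / 3.986e14)
T = 59884.8781 s = 998.0813 min

998.0813 minutes


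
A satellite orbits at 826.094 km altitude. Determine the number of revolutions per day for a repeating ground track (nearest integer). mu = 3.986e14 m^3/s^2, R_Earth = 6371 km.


r = 7.197094e+06 m
T = 2*pi*sqrt(r^3/mu) = 6076.4088 s = 101.2735 min
revs/day = 1440 / 101.2735 = 14.2189
Rounded: 14 revolutions per day

14 revolutions per day


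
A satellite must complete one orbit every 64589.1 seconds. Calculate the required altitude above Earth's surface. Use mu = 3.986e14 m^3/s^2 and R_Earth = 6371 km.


T = 64589.1 s
r = (mu*T^2/(4*pi^2))^(1/3) = (3.986e14 * 64589.1^2 / (4*pi^2))^(1/3)
r = 3.4793545e+07 m = 34793.5446 km
alt = r - R_E = 34793.5446 - 6371 = 28422.5446 km

28422.5446 km


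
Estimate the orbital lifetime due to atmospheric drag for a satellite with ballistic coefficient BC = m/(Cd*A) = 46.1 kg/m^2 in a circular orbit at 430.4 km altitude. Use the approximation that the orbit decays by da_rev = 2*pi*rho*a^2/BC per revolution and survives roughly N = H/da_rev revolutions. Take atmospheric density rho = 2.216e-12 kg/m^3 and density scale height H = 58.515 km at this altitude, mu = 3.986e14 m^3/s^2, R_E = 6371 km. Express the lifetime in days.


a = R_E + alt = 6801.4000 km = 6.8014e+06 m
da_rev = 2*pi*rho*a^2/BC = 2*pi*2.216e-12*(6.8014e+06)^2/46.1 = 13.971574 m per revolution
N = H/da_rev = 58515.0000 m / 13.971574 m = 4188.1466 revolutions
P = 2*pi*sqrt(a^3/mu) = 5582.2425 s
lifetime = N*P = 4188.1466 * 5582.2425 = 2.337925e+07 s = 270.5932 days

270.5932 days


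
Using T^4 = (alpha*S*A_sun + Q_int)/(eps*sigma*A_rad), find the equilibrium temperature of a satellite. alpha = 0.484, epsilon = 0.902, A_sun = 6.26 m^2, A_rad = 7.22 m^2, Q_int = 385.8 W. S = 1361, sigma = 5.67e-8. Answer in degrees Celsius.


Numerator = alpha*S*A_sun + Q_int = 0.484*1361*6.26 + 385.8 = 4509.4122 W
Denominator = eps*sigma*A_rad = 0.902*5.67e-8*7.22 = 3.6925535e-07 W/K^4
T^4 = 1.2212179e+10 K^4
T = 332.4285 K = 59.2785 C

59.2785 degrees Celsius


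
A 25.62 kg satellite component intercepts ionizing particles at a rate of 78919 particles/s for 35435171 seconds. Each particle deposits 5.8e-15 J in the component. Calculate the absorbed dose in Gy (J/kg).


Total energy deposited = rate * time * E_per
  = 78919 * 35435171 * 5.8e-15 = 0.01621975 J
Dose = E_total / mass = 0.01621975 / 25.62
Dose = 6.330893e-04 Gy

6.3309e-04 Gy


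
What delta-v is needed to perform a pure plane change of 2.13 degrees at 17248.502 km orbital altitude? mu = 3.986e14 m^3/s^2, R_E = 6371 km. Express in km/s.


r = 23619.5020 km = 2.3619502e+07 m
V = sqrt(mu/r) = 4108.0269 m/s
di = 2.13 deg = 0.03717551 rad
dV = 2*V*sin(di/2) = 2*4108.0269*sin(0.01858776)
dV = 152.7092 m/s = 0.1527092 km/s

0.1527 km/s


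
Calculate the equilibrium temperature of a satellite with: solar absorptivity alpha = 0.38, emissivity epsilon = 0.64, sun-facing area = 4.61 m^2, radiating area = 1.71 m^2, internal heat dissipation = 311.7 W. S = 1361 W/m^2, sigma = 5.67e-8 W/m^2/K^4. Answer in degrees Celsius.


Numerator = alpha*S*A_sun + Q_int = 0.38*1361*4.61 + 311.7 = 2695.8998 W
Denominator = eps*sigma*A_rad = 0.64*5.67e-8*1.71 = 6.205248e-08 W/K^4
T^4 = 4.344548e+10 K^4
T = 456.5477 K = 183.3977 C

183.3977 degrees Celsius


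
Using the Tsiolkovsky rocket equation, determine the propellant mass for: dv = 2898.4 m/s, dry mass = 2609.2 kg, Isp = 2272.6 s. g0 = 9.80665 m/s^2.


ve = Isp * g0 = 2272.6 * 9.80665 = 22286.592790 m/s
mass ratio = exp(dv/ve) = exp(2898.4/22286.592790) = 1.13888679
m_prop = m_dry * (mr - 1) = 2609.2 * (1.13888679 - 1)
m_prop = 362.3834 kg

362.3834 kg


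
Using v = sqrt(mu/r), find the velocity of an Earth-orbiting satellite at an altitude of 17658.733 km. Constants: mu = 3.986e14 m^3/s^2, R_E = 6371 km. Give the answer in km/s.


r = R_E + alt = 6371.0 + 17658.733 = 24029.7330 km = 2.4029733e+07 m
v = sqrt(mu/r) = sqrt(3.986e14 / 2.4029733e+07) = 4072.8102 m/s = 4.0728 km/s

4.0728 km/s


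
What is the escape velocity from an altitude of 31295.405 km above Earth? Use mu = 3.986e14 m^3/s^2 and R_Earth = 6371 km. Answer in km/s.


r = 6371.0 + 31295.405 = 37666.4050 km = 3.7666405e+07 m
v_esc = sqrt(2*mu/r) = sqrt(2*3.986e14 / 3.7666405e+07)
v_esc = 4600.5161 m/s = 4.6005 km/s

4.6005 km/s


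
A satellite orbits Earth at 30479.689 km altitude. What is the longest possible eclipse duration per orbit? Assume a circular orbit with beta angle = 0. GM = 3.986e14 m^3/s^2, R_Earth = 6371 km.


r = 36850.6890 km
T = 1173.3522 min
Eclipse fraction = arcsin(R_E/r)/pi = arcsin(6371.0000/36850.6890)/pi
= arcsin(0.1728869)/pi = 0.0553095
Eclipse duration = 0.0553095 * 1173.3522 = 64.8975 min

64.8975 minutes


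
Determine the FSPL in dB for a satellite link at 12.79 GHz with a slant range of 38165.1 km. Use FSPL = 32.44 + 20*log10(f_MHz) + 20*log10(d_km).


f = 12.79 GHz = 12790.0000 MHz
d = 38165.1 km
FSPL = 32.44 + 20*log10(12790.0000) + 20*log10(38165.1)
FSPL = 32.44 + 82.1374 + 91.6333
FSPL = 206.2107 dB

206.2107 dB


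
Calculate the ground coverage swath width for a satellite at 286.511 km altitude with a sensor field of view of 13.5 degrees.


FOV = 13.5 deg = 0.2356194 rad
swath = 2 * alt * tan(FOV/2) = 2 * 286.511 * tan(0.1178097)
swath = 2 * 286.511 * 0.1183578
swath = 67.8216 km

67.8216 km


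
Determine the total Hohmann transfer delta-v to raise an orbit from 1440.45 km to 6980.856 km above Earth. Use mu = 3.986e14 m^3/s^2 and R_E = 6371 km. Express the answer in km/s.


r1 = 7811.4500 km = 7.81145e+06 m
r2 = 13351.8560 km = 1.3351856e+07 m
dv1 = sqrt(mu/r1)*(sqrt(2*r2/(r1+r2)) - 1) = 880.7455 m/s
dv2 = sqrt(mu/r2)*(1 - sqrt(2*r1/(r1+r2))) = 769.3646 m/s
total dv = |dv1| + |dv2| = 880.7455 + 769.3646 = 1650.1101 m/s = 1.6501 km/s

1.6501 km/s


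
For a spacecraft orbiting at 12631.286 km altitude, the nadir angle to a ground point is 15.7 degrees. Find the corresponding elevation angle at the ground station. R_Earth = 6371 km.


r = R_E + alt = 19002.2860 km
Law of sines in the satellite / Earth-center / ground-point triangle:
  sin(nadir)/R_E = sin(90 + el)/r  =>  cos(el) = (r/R_E)*sin(nadir)
cos(el) = (19002.2860 / 6371.0000) * sin(15.7 deg) = 0.8070989
el = arccos(0.8070989) = 36.1866 deg
(Earth-central angle = 90 - nadir - el = 38.1134 deg)

36.1866 degrees


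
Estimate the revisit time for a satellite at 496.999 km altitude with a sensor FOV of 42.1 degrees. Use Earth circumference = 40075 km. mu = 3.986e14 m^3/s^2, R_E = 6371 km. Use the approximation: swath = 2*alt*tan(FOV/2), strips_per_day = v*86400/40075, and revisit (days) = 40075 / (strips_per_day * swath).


swath = 2*496.999*tan(0.3673918) = 382.5557 km
v = sqrt(mu/r) = 7618.2204 m/s = 7.6182 km/s
strips/day = v*86400/40075 = 7.6182*86400/40075 = 16.4246
coverage/day = strips * swath = 16.4246 * 382.5557 = 6283.3084 km
revisit = 40075 / 6283.3084 = 6.3780 days

6.3780 days


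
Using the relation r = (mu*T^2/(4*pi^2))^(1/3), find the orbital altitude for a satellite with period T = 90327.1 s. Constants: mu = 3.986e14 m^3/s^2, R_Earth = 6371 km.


T = 90327.1 s
r = (mu*T^2/(4*pi^2))^(1/3) = (3.986e14 * 90327.1^2 / (4*pi^2))^(1/3)
r = 4.3511551e+07 m = 43511.5510 km
alt = r - R_E = 43511.5510 - 6371 = 37140.5510 km

37140.5510 km


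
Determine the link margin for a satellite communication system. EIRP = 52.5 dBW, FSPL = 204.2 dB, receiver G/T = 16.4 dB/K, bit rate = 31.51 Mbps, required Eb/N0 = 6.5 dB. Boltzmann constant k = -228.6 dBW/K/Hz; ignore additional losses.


C/N0 = EIRP - FSPL + G/T - k = 52.5 - 204.2 + 16.4 - (-228.6)
C/N0 = 93.3000 dB-Hz
R_b = 31.51 Mbps = 3.151e+07 bps -> 10*log10(R_b) = 74.9845 dB-Hz
Eb/N0 = C/N0 - 10*log10(R_b) = 93.3000 - 74.9845 = 18.3155 dB
Margin = Eb/N0 - Eb/N0_req = 18.3155 - 6.5 = 11.8155 dB (link closes)

11.8155 dB


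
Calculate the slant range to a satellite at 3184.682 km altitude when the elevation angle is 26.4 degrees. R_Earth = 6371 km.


h = 3184.682 km, el = 26.4 deg
d = -R_E*sin(el) + sqrt((R_E*sin(el))^2 + 2*R_E*h + h^2)
d = -6371.0000*sin(0.4607669) + sqrt((6371.0000*0.4446352)^2 + 2*6371.0000*3184.682 + 3184.682^2)
d = 4831.8237 km

4831.8237 km


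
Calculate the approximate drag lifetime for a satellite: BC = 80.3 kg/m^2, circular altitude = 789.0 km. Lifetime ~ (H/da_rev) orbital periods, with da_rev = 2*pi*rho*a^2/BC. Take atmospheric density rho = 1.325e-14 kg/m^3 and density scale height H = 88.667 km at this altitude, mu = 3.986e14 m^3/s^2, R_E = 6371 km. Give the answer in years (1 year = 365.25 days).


a = R_E + alt = 7160.0000 km = 7.16e+06 m
da_rev = 2*pi*rho*a^2/BC = 2*pi*1.325e-14*(7.16e+06)^2/80.3 = 0.0531503643 m per revolution
N = H/da_rev = 88667.0000 m / 0.0531503643 m = 1.6682294e+06 revolutions
P = 2*pi*sqrt(a^3/mu) = 6029.4924 s
lifetime = N*P = 1.6682294e+06 * 6029.4924 = 1.0058576e+10 s = 116418.7095 days
years = 116418.7095 / 365.25 = 318.7371 years

318.7371 years


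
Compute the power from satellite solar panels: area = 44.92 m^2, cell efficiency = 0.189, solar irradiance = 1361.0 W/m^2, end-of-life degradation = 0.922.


P = area * eta * S * degradation
P = 44.92 * 0.189 * 1361.0 * 0.922
P = 10653.4580 W

10653.4580 W


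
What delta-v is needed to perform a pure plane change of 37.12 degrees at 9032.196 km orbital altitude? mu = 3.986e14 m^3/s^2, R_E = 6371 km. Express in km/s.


r = 15403.1960 km = 1.5403196e+07 m
V = sqrt(mu/r) = 5087.0174 m/s
di = 37.12 deg = 0.6478662 rad
dV = 2*V*sin(di/2) = 2*5087.0174*sin(0.3239331)
dV = 3238.3705 m/s = 3.2384 km/s

3.2384 km/s


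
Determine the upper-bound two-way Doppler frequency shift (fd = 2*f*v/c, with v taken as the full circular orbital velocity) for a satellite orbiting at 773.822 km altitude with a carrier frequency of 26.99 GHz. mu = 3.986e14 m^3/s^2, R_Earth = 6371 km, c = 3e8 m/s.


r = 7.144822e+06 m
v = sqrt(mu/r) = 7469.1803 m/s (worst-case radial velocity)
f = 26.99 GHz = 2.699e+10 Hz
fd = 2*f*v/c = 2*2.699e+10*7469.1803/3.0e+08
fd = 1.3439545e+06 Hz

1.3440e+06 Hz


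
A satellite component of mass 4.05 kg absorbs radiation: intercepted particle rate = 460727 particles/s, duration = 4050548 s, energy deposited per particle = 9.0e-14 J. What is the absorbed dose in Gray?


Total energy deposited = rate * time * E_per
  = 460727 * 4050548 * 9.0e-14 = 0.1679577 J
Dose = E_total / mass = 0.1679577 / 4.05
Dose = 0.04147104 Gy

0.0415 Gy


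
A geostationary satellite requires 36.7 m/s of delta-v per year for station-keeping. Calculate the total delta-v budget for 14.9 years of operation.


dV = rate * years = 36.7 * 14.9
dV = 546.8300 m/s

546.8300 m/s


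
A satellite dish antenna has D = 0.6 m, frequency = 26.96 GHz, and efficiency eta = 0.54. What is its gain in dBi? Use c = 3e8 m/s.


lambda = c/f = 3e8 / 2.696e+10 = 0.0111276 m
G = eta*(pi*D/lambda)^2 = 0.54*(pi*0.6/0.0111276)^2
G = 15495.0604 (linear)
G = 10*log10(15495.0604) = 41.9019 dBi

41.9019 dBi


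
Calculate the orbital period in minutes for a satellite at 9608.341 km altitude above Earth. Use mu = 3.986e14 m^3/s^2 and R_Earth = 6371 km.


r = 15979.3410 km = 1.5979341e+07 m
T = 2*pi*sqrt(r^3/mu) = 2*pi*sqrt(4.0801544e+21 / 3.986e14)
T = 20102.4744 s = 335.0412 min

335.0412 minutes


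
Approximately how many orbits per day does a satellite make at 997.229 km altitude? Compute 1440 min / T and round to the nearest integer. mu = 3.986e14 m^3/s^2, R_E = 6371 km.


r = 7.368229e+06 m
T = 2*pi*sqrt(r^3/mu) = 6294.4225 s = 104.9070 min
revs/day = 1440 / 104.9070 = 13.7264
Rounded: 14 revolutions per day

14 revolutions per day


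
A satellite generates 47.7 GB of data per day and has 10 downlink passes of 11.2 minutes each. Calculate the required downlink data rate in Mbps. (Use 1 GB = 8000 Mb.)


total contact time = 10 * 11.2 * 60 = 6720.0000 s
data = 47.7 GB = 381600.0000 Mb
rate = 381600.0000 / 6720.0000 = 56.7857 Mbps

56.7857 Mbps


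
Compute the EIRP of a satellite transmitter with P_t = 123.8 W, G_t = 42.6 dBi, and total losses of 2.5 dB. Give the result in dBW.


Pt = 123.8 W = 20.9272 dBW
EIRP = Pt_dBW + Gt - losses = 20.9272 + 42.6 - 2.5 = 61.0272 dBW

61.0272 dBW


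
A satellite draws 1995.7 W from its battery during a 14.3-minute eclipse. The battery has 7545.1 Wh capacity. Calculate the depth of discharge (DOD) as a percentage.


E_used = P * t / 60 = 1995.7 * 14.3 / 60 = 475.6418 Wh
DOD = E_used / E_total * 100 = 475.6418 / 7545.1 * 100
DOD = 6.3040 %

6.3040 %


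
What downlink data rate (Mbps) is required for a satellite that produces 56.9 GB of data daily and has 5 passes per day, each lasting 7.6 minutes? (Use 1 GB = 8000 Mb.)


total contact time = 5 * 7.6 * 60 = 2280.0000 s
data = 56.9 GB = 455200.0000 Mb
rate = 455200.0000 / 2280.0000 = 199.6491 Mbps

199.6491 Mbps


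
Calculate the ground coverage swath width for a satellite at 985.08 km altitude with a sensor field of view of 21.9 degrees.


FOV = 21.9 deg = 0.3822271 rad
swath = 2 * alt * tan(FOV/2) = 2 * 985.08 * tan(0.1911136)
swath = 2 * 985.08 * 0.1934748
swath = 381.1764 km

381.1764 km


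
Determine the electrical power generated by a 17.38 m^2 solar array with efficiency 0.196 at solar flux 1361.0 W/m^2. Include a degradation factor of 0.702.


P = area * eta * S * degradation
P = 17.38 * 0.196 * 1361.0 * 0.702
P = 3254.6259 W

3254.6259 W


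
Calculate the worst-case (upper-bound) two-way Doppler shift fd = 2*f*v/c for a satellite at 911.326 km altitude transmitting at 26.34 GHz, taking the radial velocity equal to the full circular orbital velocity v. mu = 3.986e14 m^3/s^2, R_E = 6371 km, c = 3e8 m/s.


r = 7.282326e+06 m
v = sqrt(mu/r) = 7398.3281 m/s (worst-case radial velocity)
f = 26.34 GHz = 2.634e+10 Hz
fd = 2*f*v/c = 2*2.634e+10*7398.3281/3.0e+08
fd = 1.2991464e+06 Hz

1.2991e+06 Hz


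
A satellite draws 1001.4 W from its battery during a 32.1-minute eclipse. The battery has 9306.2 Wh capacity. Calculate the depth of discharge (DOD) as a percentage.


E_used = P * t / 60 = 1001.4 * 32.1 / 60 = 535.7490 Wh
DOD = E_used / E_total * 100 = 535.7490 / 9306.2 * 100
DOD = 5.7569 %

5.7569 %


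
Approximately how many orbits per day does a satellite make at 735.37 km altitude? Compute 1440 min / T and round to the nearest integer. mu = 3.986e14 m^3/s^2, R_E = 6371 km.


r = 7.10637e+06 m
T = 2*pi*sqrt(r^3/mu) = 5961.8761 s = 99.3646 min
revs/day = 1440 / 99.3646 = 14.4921
Rounded: 14 revolutions per day

14 revolutions per day


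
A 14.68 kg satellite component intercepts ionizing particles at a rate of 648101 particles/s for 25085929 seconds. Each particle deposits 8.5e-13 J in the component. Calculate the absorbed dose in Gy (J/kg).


Total energy deposited = rate * time * E_per
  = 648101 * 25085929 * 8.5e-13 = 13.8195 J
Dose = E_total / mass = 13.8195 / 14.68
Dose = 0.9413817 Gy

0.9414 Gy


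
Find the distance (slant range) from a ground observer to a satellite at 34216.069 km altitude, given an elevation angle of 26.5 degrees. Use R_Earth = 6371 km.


h = 34216.069 km, el = 26.5 deg
d = -R_E*sin(el) + sqrt((R_E*sin(el))^2 + 2*R_E*h + h^2)
d = -6371.0000*sin(0.4625123) + sqrt((6371.0000*0.4461978)^2 + 2*6371.0000*34216.069 + 34216.069^2)
d = 37341.8681 km

37341.8681 km


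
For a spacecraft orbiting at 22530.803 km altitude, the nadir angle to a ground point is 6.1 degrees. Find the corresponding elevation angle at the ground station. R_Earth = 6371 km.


r = R_E + alt = 28901.8030 km
Law of sines in the satellite / Earth-center / ground-point triangle:
  sin(nadir)/R_E = sin(90 + el)/r  =>  cos(el) = (r/R_E)*sin(nadir)
cos(el) = (28901.8030 / 6371.0000) * sin(6.1 deg) = 0.482063
el = arccos(0.482063) = 61.1798 deg
(Earth-central angle = 90 - nadir - el = 22.7202 deg)

61.1798 degrees


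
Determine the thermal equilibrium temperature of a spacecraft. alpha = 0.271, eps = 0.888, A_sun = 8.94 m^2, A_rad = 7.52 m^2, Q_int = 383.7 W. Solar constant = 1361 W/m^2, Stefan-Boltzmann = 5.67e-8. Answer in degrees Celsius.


Numerator = alpha*S*A_sun + Q_int = 0.271*1361*8.94 + 383.7 = 3681.0491 W
Denominator = eps*sigma*A_rad = 0.888*5.67e-8*7.52 = 3.7862899e-07 W/K^4
T^4 = 9.7220478e+09 K^4
T = 314.0071 K = 40.8571 C

40.8571 degrees Celsius


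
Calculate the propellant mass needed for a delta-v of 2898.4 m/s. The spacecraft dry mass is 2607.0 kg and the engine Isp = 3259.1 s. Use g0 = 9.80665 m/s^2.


ve = Isp * g0 = 3259.1 * 9.80665 = 31960.853015 m/s
mass ratio = exp(dv/ve) = exp(2898.4/31960.853015) = 1.09492508
m_prop = m_dry * (mr - 1) = 2607.0 * (1.09492508 - 1)
m_prop = 247.4697 kg

247.4697 kg


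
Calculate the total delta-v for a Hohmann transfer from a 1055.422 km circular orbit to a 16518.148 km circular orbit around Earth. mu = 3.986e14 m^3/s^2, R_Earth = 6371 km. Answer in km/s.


r1 = 7426.4220 km = 7.426422e+06 m
r2 = 22889.1480 km = 2.2889148e+07 m
dv1 = sqrt(mu/r1)*(sqrt(2*r2/(r1+r2)) - 1) = 1676.5611 m/s
dv2 = sqrt(mu/r2)*(1 - sqrt(2*r1/(r1+r2))) = 1252.0913 m/s
total dv = |dv1| + |dv2| = 1676.5611 + 1252.0913 = 2928.6523 m/s = 2.9287 km/s

2.9287 km/s


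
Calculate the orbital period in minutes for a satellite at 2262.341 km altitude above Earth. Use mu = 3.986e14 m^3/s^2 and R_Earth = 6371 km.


r = 8633.3410 km = 8.633341e+06 m
T = 2*pi*sqrt(r^3/mu) = 2*pi*sqrt(6.4348242e+20 / 3.986e14)
T = 7983.2469 s = 133.0541 min

133.0541 minutes


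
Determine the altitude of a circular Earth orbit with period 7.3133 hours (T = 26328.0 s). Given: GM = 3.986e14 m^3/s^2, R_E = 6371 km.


T = 26328.0 s
r = (mu*T^2/(4*pi^2))^(1/3) = (3.986e14 * 26328.0^2 / (4*pi^2))^(1/3)
r = 1.9128068e+07 m = 19128.0676 km
alt = r - R_E = 19128.0676 - 6371 = 12757.0676 km

12757.0676 km


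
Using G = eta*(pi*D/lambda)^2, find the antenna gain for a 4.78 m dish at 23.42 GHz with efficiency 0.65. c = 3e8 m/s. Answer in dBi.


lambda = c/f = 3e8 / 2.342e+10 = 0.01280956 m
G = eta*(pi*D/lambda)^2 = 0.65*(pi*4.78/0.01280956)^2
G = 893305.8278 (linear)
G = 10*log10(893305.8278) = 59.5100 dBi

59.5100 dBi


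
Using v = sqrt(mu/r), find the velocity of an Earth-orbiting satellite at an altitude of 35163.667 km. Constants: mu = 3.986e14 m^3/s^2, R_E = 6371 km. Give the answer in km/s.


r = R_E + alt = 6371.0 + 35163.667 = 41534.6670 km = 4.1534667e+07 m
v = sqrt(mu/r) = sqrt(3.986e14 / 4.1534667e+07) = 3097.8707 m/s = 3.0979 km/s

3.0979 km/s


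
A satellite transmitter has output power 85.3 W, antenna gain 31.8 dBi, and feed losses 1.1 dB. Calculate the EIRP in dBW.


Pt = 85.3 W = 19.3095 dBW
EIRP = Pt_dBW + Gt - losses = 19.3095 + 31.8 - 1.1 = 50.0095 dBW

50.0095 dBW


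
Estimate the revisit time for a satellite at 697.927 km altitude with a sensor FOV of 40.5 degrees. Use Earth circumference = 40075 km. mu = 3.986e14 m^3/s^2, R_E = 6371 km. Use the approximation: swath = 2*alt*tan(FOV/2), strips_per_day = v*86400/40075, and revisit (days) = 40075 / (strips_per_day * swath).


swath = 2*697.927*tan(0.3534292) = 514.9577 km
v = sqrt(mu/r) = 7509.1693 m/s = 7.5092 km/s
strips/day = v*86400/40075 = 7.5092*86400/40075 = 16.1895
coverage/day = strips * swath = 16.1895 * 514.9577 = 8336.8827 km
revisit = 40075 / 8336.8827 = 4.8070 days

4.8070 days


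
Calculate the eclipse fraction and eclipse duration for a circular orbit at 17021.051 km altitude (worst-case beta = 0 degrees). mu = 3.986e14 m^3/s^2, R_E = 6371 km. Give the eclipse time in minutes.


r = 23392.0510 km
T = 593.4203 min
Eclipse fraction = arcsin(R_E/r)/pi = arcsin(6371.0000/23392.0510)/pi
= arcsin(0.2723575)/pi = 0.08780333
Eclipse duration = 0.08780333 * 593.4203 = 52.1043 min

52.1043 minutes


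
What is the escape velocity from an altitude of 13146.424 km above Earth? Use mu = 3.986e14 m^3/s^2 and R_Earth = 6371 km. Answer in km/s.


r = 6371.0 + 13146.424 = 19517.4240 km = 1.9517424e+07 m
v_esc = sqrt(2*mu/r) = sqrt(2*3.986e14 / 1.9517424e+07)
v_esc = 6391.0527 m/s = 6.3911 km/s

6.3911 km/s


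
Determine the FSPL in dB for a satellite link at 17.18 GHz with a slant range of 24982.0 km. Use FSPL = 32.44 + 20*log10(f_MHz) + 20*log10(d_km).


f = 17.18 GHz = 17180.0000 MHz
d = 24982.0 km
FSPL = 32.44 + 20*log10(17180.0000) + 20*log10(24982.0)
FSPL = 32.44 + 84.7005 + 87.9525
FSPL = 205.0930 dB

205.0930 dB


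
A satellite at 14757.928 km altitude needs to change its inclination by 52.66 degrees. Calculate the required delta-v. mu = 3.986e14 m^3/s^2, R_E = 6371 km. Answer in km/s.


r = 21128.9280 km = 2.1128928e+07 m
V = sqrt(mu/r) = 4343.4009 m/s
di = 52.66 deg = 0.9190904 rad
dV = 2*V*sin(di/2) = 2*4343.4009*sin(0.4595452)
dV = 3852.9487 m/s = 3.8529 km/s

3.8529 km/s


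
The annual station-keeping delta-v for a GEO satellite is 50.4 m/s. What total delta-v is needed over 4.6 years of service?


dV = rate * years = 50.4 * 4.6
dV = 231.8400 m/s

231.8400 m/s


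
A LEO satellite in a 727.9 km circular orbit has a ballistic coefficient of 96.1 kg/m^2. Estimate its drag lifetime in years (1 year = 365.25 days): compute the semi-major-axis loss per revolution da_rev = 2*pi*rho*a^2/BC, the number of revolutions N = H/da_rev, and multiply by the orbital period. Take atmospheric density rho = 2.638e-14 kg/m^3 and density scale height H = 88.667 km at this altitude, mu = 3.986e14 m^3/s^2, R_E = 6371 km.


a = R_E + alt = 7098.9000 km = 7.0989e+06 m
da_rev = 2*pi*rho*a^2/BC = 2*pi*2.638e-14*(7.0989e+06)^2/96.1 = 0.0869187333 m per revolution
N = H/da_rev = 88667.0000 m / 0.0869187333 m = 1.0201138e+06 revolutions
P = 2*pi*sqrt(a^3/mu) = 5952.4781 s
lifetime = N*P = 1.0201138e+06 * 5952.4781 = 6.0722051e+09 s = 70280.1520 days
years = 70280.1520 / 365.25 = 192.4166 years

192.4166 years


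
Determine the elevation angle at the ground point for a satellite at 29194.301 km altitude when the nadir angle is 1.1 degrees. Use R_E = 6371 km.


r = R_E + alt = 35565.3010 km
Law of sines in the satellite / Earth-center / ground-point triangle:
  sin(nadir)/R_E = sin(90 + el)/r  =>  cos(el) = (r/R_E)*sin(nadir)
cos(el) = (35565.3010 / 6371.0000) * sin(1.1 deg) = 0.1071673
el = arccos(0.1071673) = 83.8480 deg
(Earth-central angle = 90 - nadir - el = 5.0520 deg)

83.8480 degrees


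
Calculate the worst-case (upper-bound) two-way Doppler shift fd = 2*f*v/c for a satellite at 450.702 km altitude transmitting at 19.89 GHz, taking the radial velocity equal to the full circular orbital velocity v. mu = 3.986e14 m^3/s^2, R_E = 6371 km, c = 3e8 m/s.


r = 6.821702e+06 m
v = sqrt(mu/r) = 7644.0281 m/s (worst-case radial velocity)
f = 19.89 GHz = 1.989e+10 Hz
fd = 2*f*v/c = 2*1.989e+10*7644.0281/3.0e+08
fd = 1.0135981e+06 Hz

1.0136e+06 Hz


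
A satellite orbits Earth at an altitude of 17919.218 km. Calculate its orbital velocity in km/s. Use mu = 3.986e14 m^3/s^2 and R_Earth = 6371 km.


r = R_E + alt = 6371.0 + 17919.218 = 24290.2180 km = 2.4290218e+07 m
v = sqrt(mu/r) = sqrt(3.986e14 / 2.4290218e+07) = 4050.9132 m/s = 4.0509 km/s

4.0509 km/s


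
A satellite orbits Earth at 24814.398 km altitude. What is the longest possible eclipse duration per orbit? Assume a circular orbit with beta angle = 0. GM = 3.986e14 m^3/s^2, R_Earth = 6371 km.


r = 31185.3980 km
T = 913.4545 min
Eclipse fraction = arcsin(R_E/r)/pi = arcsin(6371.0000/31185.3980)/pi
= arcsin(0.2042943)/pi = 0.06548996
Eclipse duration = 0.06548996 * 913.4545 = 59.8221 min

59.8221 minutes


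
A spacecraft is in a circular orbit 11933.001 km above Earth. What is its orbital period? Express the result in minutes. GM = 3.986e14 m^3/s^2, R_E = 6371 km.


r = 18304.0010 km = 1.8304001e+07 m
T = 2*pi*sqrt(r^3/mu) = 2*pi*sqrt(6.1325076e+21 / 3.986e14)
T = 24645.0820 s = 410.7514 min

410.7514 minutes


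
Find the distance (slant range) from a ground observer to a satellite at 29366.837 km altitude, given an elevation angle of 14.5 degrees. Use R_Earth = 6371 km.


h = 29366.837 km, el = 14.5 deg
d = -R_E*sin(el) + sqrt((R_E*sin(el))^2 + 2*R_E*h + h^2)
d = -6371.0000*sin(0.2530727) + sqrt((6371.0000*0.25038)^2 + 2*6371.0000*29366.837 + 29366.837^2)
d = 33606.3620 km

33606.3620 km


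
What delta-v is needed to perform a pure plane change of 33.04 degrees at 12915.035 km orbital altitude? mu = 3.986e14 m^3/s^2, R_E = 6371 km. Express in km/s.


r = 19286.0350 km = 1.9286035e+07 m
V = sqrt(mu/r) = 4546.1857 m/s
di = 33.04 deg = 0.5766568 rad
dV = 2*V*sin(di/2) = 2*4546.1857*sin(0.2883284)
dV = 2585.4160 m/s = 2.5854 km/s

2.5854 km/s


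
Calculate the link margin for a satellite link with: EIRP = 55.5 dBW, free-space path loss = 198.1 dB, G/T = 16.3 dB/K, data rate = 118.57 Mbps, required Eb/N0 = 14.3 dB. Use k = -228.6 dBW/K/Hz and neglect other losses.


C/N0 = EIRP - FSPL + G/T - k = 55.5 - 198.1 + 16.3 - (-228.6)
C/N0 = 102.3000 dB-Hz
R_b = 118.57 Mbps = 1.1857e+08 bps -> 10*log10(R_b) = 80.7397 dB-Hz
Eb/N0 = C/N0 - 10*log10(R_b) = 102.3000 - 80.7397 = 21.5603 dB
Margin = Eb/N0 - Eb/N0_req = 21.5603 - 14.3 = 7.2603 dB (link closes)

7.2603 dB


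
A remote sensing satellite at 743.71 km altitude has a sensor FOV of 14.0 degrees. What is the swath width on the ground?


FOV = 14.0 deg = 0.2443461 rad
swath = 2 * alt * tan(FOV/2) = 2 * 743.71 * tan(0.122173)
swath = 2 * 743.71 * 0.1227846
swath = 182.6322 km

182.6322 km


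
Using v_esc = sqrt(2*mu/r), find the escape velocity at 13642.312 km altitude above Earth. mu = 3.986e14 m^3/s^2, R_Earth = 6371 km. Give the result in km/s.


r = 6371.0 + 13642.312 = 20013.3120 km = 2.0013312e+07 m
v_esc = sqrt(2*mu/r) = sqrt(2*3.986e14 / 2.0013312e+07)
v_esc = 6311.3776 m/s = 6.3114 km/s

6.3114 km/s


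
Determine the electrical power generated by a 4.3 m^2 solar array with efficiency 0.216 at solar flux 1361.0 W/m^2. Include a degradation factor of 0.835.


P = area * eta * S * degradation
P = 4.3 * 0.216 * 1361.0 * 0.835
P = 1055.5208 W

1055.5208 W


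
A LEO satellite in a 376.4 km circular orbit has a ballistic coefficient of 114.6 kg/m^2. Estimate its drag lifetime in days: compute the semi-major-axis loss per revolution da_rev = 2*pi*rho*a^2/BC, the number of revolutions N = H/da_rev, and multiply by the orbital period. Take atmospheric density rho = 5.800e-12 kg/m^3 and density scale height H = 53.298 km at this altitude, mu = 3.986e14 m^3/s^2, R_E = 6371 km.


a = R_E + alt = 6747.4000 km = 6.7474e+06 m
da_rev = 2*pi*rho*a^2/BC = 2*pi*5.800e-12*(6.7474e+06)^2/114.6 = 14.477586 m per revolution
N = H/da_rev = 53298.0000 m / 14.477586 m = 3681.4148 revolutions
P = 2*pi*sqrt(a^3/mu) = 5515.8939 s
lifetime = N*P = 3681.4148 * 5515.8939 = 2.0306294e+07 s = 235.0265 days

235.0265 days


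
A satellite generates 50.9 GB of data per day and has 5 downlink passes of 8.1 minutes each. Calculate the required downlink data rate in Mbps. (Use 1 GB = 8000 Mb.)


total contact time = 5 * 8.1 * 60 = 2430.0000 s
data = 50.9 GB = 407200.0000 Mb
rate = 407200.0000 / 2430.0000 = 167.5720 Mbps

167.5720 Mbps


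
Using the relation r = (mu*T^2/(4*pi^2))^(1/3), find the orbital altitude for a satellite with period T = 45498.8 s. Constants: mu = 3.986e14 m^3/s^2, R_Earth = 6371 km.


T = 45498.8 s
r = (mu*T^2/(4*pi^2))^(1/3) = (3.986e14 * 45498.8^2 / (4*pi^2))^(1/3)
r = 2.7546038e+07 m = 27546.0383 km
alt = r - R_E = 27546.0383 - 6371 = 21175.0383 km

21175.0383 km


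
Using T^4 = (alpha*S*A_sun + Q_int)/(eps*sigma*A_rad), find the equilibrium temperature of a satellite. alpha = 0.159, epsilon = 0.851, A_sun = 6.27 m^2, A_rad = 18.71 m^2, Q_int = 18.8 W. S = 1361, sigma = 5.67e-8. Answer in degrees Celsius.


Numerator = alpha*S*A_sun + Q_int = 0.159*1361*6.27 + 18.8 = 1375.6217 W
Denominator = eps*sigma*A_rad = 0.851*5.67e-8*18.71 = 9.0278931e-07 W/K^4
T^4 = 1.5237461e+09 K^4
T = 197.5733 K = -75.5767 C

-75.5767 degrees Celsius


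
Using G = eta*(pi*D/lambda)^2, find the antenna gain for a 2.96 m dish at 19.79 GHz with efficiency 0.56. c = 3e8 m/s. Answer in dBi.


lambda = c/f = 3e8 / 1.979e+10 = 0.01515917 m
G = eta*(pi*D/lambda)^2 = 0.56*(pi*2.96/0.01515917)^2
G = 210727.0432 (linear)
G = 10*log10(210727.0432) = 53.2372 dBi

53.2372 dBi


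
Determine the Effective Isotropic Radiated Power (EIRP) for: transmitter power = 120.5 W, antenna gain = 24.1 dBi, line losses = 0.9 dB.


Pt = 120.5 W = 20.8099 dBW
EIRP = Pt_dBW + Gt - losses = 20.8099 + 24.1 - 0.9 = 44.0099 dBW

44.0099 dBW


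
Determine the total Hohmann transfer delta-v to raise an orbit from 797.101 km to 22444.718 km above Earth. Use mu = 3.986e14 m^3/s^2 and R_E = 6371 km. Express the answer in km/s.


r1 = 7168.1010 km = 7.168101e+06 m
r2 = 28815.7180 km = 2.8815718e+07 m
dv1 = sqrt(mu/r1)*(sqrt(2*r2/(r1+r2)) - 1) = 1980.1477 m/s
dv2 = sqrt(mu/r2)*(1 - sqrt(2*r1/(r1+r2))) = 1371.6741 m/s
total dv = |dv1| + |dv2| = 1980.1477 + 1371.6741 = 3351.8217 m/s = 3.3518 km/s

3.3518 km/s


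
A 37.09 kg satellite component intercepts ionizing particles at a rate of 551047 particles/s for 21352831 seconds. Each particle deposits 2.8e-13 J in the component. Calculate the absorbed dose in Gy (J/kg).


Total energy deposited = rate * time * E_per
  = 551047 * 21352831 * 2.8e-13 = 3.2946 J
Dose = E_total / mass = 3.2946 / 37.09
Dose = 0.08882706 Gy

0.0888 Gy


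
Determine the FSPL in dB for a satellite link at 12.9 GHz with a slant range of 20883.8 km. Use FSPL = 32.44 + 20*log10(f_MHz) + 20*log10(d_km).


f = 12.9 GHz = 12900.0000 MHz
d = 20883.8 km
FSPL = 32.44 + 20*log10(12900.0000) + 20*log10(20883.8)
FSPL = 32.44 + 82.2118 + 86.3962
FSPL = 201.0480 dB

201.0480 dB


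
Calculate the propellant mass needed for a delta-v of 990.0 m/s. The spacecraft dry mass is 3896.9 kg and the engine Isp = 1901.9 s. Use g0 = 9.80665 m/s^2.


ve = Isp * g0 = 1901.9 * 9.80665 = 18651.267635 m/s
mass ratio = exp(dv/ve) = exp(990.0/18651.267635) = 1.05451348
m_prop = m_dry * (mr - 1) = 3896.9 * (1.05451348 - 1)
m_prop = 212.4336 kg

212.4336 kg


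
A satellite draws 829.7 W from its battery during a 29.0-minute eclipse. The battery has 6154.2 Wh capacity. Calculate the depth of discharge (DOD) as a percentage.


E_used = P * t / 60 = 829.7 * 29.0 / 60 = 401.0217 Wh
DOD = E_used / E_total * 100 = 401.0217 / 6154.2 * 100
DOD = 6.5162 %

6.5162 %


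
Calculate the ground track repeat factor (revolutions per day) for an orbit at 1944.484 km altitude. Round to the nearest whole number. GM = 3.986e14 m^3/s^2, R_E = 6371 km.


r = 8.315484e+06 m
T = 2*pi*sqrt(r^3/mu) = 7546.4469 s = 125.7741 min
revs/day = 1440 / 125.7741 = 11.4491
Rounded: 11 revolutions per day

11 revolutions per day


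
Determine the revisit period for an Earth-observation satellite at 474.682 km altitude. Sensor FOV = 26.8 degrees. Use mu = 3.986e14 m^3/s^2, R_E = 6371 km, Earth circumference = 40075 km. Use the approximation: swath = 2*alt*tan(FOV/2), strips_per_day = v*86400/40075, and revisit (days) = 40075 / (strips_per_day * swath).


swath = 2*474.682*tan(0.2338741) = 226.1704 km
v = sqrt(mu/r) = 7630.6281 m/s = 7.6306 km/s
strips/day = v*86400/40075 = 7.6306*86400/40075 = 16.4513
coverage/day = strips * swath = 16.4513 * 226.1704 = 3720.7996 km
revisit = 40075 / 3720.7996 = 10.7705 days

10.7705 days


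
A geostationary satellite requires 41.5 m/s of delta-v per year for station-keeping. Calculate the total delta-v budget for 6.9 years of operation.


dV = rate * years = 41.5 * 6.9
dV = 286.3500 m/s

286.3500 m/s


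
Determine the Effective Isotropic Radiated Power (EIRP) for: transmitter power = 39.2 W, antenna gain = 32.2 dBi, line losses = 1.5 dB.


Pt = 39.2 W = 15.9329 dBW
EIRP = Pt_dBW + Gt - losses = 15.9329 + 32.2 - 1.5 = 46.6329 dBW

46.6329 dBW


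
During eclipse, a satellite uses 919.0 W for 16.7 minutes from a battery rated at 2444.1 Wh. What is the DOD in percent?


E_used = P * t / 60 = 919.0 * 16.7 / 60 = 255.7883 Wh
DOD = E_used / E_total * 100 = 255.7883 / 2444.1 * 100
DOD = 10.4655 %

10.4655 %


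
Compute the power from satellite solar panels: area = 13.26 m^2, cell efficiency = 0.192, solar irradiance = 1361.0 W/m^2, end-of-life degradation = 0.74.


P = area * eta * S * degradation
P = 13.26 * 0.192 * 1361.0 * 0.74
P = 2564.0979 W

2564.0979 W


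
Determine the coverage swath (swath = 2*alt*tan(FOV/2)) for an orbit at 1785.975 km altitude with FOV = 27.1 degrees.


FOV = 27.1 deg = 0.4729842 rad
swath = 2 * alt * tan(FOV/2) = 2 * 1785.975 * tan(0.2364921)
swath = 2 * 1785.975 * 0.2410019
swath = 860.8468 km

860.8468 km


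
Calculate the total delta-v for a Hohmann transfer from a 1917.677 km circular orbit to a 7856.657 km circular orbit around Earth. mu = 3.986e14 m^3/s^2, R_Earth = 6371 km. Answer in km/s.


r1 = 8288.6770 km = 8.288677e+06 m
r2 = 14227.6570 km = 1.4227657e+07 m
dv1 = sqrt(mu/r1)*(sqrt(2*r2/(r1+r2)) - 1) = 861.0939 m/s
dv2 = sqrt(mu/r2)*(1 - sqrt(2*r1/(r1+r2))) = 751.3815 m/s
total dv = |dv1| + |dv2| = 861.0939 + 751.3815 = 1612.4754 m/s = 1.6125 km/s

1.6125 km/s


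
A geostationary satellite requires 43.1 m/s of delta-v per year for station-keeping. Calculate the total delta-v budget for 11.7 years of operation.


dV = rate * years = 43.1 * 11.7
dV = 504.2700 m/s

504.2700 m/s


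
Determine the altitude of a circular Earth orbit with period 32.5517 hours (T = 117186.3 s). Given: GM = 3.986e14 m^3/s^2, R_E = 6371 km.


T = 117186.3 s
r = (mu*T^2/(4*pi^2))^(1/3) = (3.986e14 * 117186.3^2 / (4*pi^2))^(1/3)
r = 5.1757952e+07 m = 51757.9517 km
alt = r - R_E = 51757.9517 - 6371 = 45386.9517 km

45386.9517 km


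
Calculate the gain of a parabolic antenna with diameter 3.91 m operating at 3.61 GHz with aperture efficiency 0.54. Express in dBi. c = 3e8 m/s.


lambda = c/f = 3e8 / 3.61e+09 = 0.08310249 m
G = eta*(pi*D/lambda)^2 = 0.54*(pi*3.91/0.08310249)^2
G = 11798.2859 (linear)
G = 10*log10(11798.2859) = 40.7182 dBi

40.7182 dBi


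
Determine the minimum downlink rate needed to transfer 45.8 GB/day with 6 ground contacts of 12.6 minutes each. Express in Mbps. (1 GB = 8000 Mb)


total contact time = 6 * 12.6 * 60 = 4536.0000 s
data = 45.8 GB = 366400.0000 Mb
rate = 366400.0000 / 4536.0000 = 80.7760 Mbps

80.7760 Mbps
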